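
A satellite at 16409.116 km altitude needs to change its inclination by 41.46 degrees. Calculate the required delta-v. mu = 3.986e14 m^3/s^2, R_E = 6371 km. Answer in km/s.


r = 22780.1160 km = 2.2780116e+07 m
V = sqrt(mu/r) = 4183.0271 m/s
di = 41.46 deg = 0.7236135 rad
dV = 2*V*sin(di/2) = 2*4183.0271*sin(0.3618068)
dV = 2961.2870 m/s = 2.9613 km/s

2.9613 km/s


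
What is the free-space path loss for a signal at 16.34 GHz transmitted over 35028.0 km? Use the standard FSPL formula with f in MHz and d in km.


f = 16.34 GHz = 16340.0000 MHz
d = 35028.0 km
FSPL = 32.44 + 20*log10(16340.0000) + 20*log10(35028.0)
FSPL = 32.44 + 84.2650 + 90.8883
FSPL = 207.5933 dB

207.5933 dB


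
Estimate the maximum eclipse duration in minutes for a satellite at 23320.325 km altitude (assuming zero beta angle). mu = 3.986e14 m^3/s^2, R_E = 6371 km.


r = 29691.3250 km
T = 848.6026 min
Eclipse fraction = arcsin(R_E/r)/pi = arcsin(6371.0000/29691.3250)/pi
= arcsin(0.2145745)/pi = 0.06883646
Eclipse duration = 0.06883646 * 848.6026 = 58.4148 min

58.4148 minutes


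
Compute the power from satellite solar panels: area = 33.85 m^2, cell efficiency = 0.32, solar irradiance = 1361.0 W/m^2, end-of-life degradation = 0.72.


P = area * eta * S * degradation
P = 33.85 * 0.32 * 1361.0 * 0.72
P = 10614.4934 W

10614.4934 W


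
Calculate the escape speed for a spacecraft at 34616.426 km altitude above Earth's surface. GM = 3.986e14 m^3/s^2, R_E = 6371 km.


r = 6371.0 + 34616.426 = 40987.4260 km = 4.0987426e+07 m
v_esc = sqrt(2*mu/r) = sqrt(2*3.986e14 / 4.0987426e+07)
v_esc = 4410.2004 m/s = 4.4102 km/s

4.4102 km/s


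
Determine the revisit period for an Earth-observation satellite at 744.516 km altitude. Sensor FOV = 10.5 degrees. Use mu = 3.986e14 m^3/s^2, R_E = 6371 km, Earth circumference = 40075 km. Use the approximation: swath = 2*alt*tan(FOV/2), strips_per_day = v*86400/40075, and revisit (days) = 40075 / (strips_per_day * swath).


swath = 2*744.516*tan(0.09162979) = 136.8228 km
v = sqrt(mu/r) = 7484.5458 m/s = 7.4845 km/s
strips/day = v*86400/40075 = 7.4845*86400/40075 = 16.1364
coverage/day = strips * swath = 16.1364 * 136.8228 = 2207.8227 km
revisit = 40075 / 2207.8227 = 18.1514 days

18.1514 days


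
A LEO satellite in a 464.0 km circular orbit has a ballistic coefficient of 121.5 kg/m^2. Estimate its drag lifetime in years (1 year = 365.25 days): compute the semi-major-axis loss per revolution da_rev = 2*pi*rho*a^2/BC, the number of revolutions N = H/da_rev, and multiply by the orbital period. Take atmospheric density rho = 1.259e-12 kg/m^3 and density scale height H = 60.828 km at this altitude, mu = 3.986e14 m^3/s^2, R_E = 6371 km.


a = R_E + alt = 6835.0000 km = 6.835e+06 m
da_rev = 2*pi*rho*a^2/BC = 2*pi*1.259e-12*(6.835e+06)^2/121.5 = 3.041630 m per revolution
N = H/da_rev = 60828.0000 m / 3.041630 m = 19998.4888 revolutions
P = 2*pi*sqrt(a^3/mu) = 5623.6593 s
lifetime = N*P = 19998.4888 * 5623.6593 = 1.1246469e+08 s = 1301.6746 days
years = 1301.6746 / 365.25 = 3.5638 years

3.5638 years


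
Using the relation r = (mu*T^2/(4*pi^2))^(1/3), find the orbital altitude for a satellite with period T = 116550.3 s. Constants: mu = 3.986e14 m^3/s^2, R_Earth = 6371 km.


T = 116550.3 s
r = (mu*T^2/(4*pi^2))^(1/3) = (3.986e14 * 116550.3^2 / (4*pi^2))^(1/3)
r = 5.1570513e+07 m = 51570.5128 km
alt = r - R_E = 51570.5128 - 6371 = 45199.5128 km

45199.5128 km


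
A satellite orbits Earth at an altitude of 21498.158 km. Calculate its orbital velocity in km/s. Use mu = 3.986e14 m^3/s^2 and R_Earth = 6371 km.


r = R_E + alt = 6371.0 + 21498.158 = 27869.1580 km = 2.7869158e+07 m
v = sqrt(mu/r) = sqrt(3.986e14 / 2.7869158e+07) = 3781.8711 m/s = 3.7819 km/s

3.7819 km/s


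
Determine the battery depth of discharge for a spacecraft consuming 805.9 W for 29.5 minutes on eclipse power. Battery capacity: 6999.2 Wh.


E_used = P * t / 60 = 805.9 * 29.5 / 60 = 396.2342 Wh
DOD = E_used / E_total * 100 = 396.2342 / 6999.2 * 100
DOD = 5.6611 %

5.6611 %


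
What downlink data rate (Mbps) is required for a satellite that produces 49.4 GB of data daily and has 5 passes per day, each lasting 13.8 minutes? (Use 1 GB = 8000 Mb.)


total contact time = 5 * 13.8 * 60 = 4140.0000 s
data = 49.4 GB = 395200.0000 Mb
rate = 395200.0000 / 4140.0000 = 95.4589 Mbps

95.4589 Mbps


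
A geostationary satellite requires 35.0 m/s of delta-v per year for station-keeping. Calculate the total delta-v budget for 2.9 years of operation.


dV = rate * years = 35.0 * 2.9
dV = 101.5000 m/s

101.5000 m/s


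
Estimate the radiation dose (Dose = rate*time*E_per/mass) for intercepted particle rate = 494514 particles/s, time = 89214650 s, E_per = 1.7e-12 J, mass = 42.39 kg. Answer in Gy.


Total energy deposited = rate * time * E_per
  = 494514 * 89214650 * 1.7e-12 = 75.0004 J
Dose = E_total / mass = 75.0004 / 42.39
Dose = 1.7693 Gy

1.7693 Gy


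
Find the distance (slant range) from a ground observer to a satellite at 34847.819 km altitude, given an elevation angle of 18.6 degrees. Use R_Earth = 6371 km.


h = 34847.819 km, el = 18.6 deg
d = -R_E*sin(el) + sqrt((R_E*sin(el))^2 + 2*R_E*h + h^2)
d = -6371.0000*sin(0.3246312) + sqrt((6371.0000*0.3189593)^2 + 2*6371.0000*34847.819 + 34847.819^2)
d = 38742.0539 km

38742.0539 km


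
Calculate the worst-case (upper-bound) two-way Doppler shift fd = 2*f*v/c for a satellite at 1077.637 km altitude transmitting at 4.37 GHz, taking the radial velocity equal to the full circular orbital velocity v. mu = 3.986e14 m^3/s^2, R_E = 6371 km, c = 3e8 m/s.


r = 7.448637e+06 m
v = sqrt(mu/r) = 7315.2680 m/s (worst-case radial velocity)
f = 4.37 GHz = 4.37e+09 Hz
fd = 2*f*v/c = 2*4.37e+09*7315.2680/3.0e+08
fd = 213118.1414 Hz

213118.1414 Hz


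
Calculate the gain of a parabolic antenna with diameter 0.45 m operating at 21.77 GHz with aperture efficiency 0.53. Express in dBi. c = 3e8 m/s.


lambda = c/f = 3e8 / 2.177e+10 = 0.01378043 m
G = eta*(pi*D/lambda)^2 = 0.53*(pi*0.45/0.01378043)^2
G = 5577.9548 (linear)
G = 10*log10(5577.9548) = 37.4647 dBi

37.4647 dBi


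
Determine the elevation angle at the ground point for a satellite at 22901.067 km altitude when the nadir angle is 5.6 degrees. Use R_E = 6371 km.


r = R_E + alt = 29272.0670 km
Law of sines in the satellite / Earth-center / ground-point triangle:
  sin(nadir)/R_E = sin(90 + el)/r  =>  cos(el) = (r/R_E)*sin(nadir)
cos(el) = (29272.0670 / 6371.0000) * sin(5.6 deg) = 0.4483524
el = arccos(0.4483524) = 63.3620 deg
(Earth-central angle = 90 - nadir - el = 21.0380 deg)

63.3620 degrees


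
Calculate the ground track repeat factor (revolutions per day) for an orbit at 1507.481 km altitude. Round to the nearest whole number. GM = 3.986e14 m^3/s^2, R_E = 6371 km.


r = 7.878481e+06 m
T = 2*pi*sqrt(r^3/mu) = 6959.4506 s = 115.9908 min
revs/day = 1440 / 115.9908 = 12.4148
Rounded: 12 revolutions per day

12 revolutions per day


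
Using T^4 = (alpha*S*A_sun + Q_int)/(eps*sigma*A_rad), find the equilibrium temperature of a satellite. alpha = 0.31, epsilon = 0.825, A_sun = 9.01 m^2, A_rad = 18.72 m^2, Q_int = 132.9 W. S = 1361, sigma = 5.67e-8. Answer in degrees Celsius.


Numerator = alpha*S*A_sun + Q_int = 0.31*1361*9.01 + 132.9 = 3934.3091 W
Denominator = eps*sigma*A_rad = 0.825*5.67e-8*18.72 = 8.756748e-07 W/K^4
T^4 = 4.4928883e+09 K^4
T = 258.8996 K = -14.2504 C

-14.2504 degrees Celsius


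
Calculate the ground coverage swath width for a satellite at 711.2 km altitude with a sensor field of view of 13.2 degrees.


FOV = 13.2 deg = 0.2303835 rad
swath = 2 * alt * tan(FOV/2) = 2 * 711.2 * tan(0.1151917)
swath = 2 * 711.2 * 0.1157039
swath = 164.5773 km

164.5773 km


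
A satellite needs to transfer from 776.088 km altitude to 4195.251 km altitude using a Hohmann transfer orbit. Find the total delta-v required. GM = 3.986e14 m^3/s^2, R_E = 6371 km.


r1 = 7147.0880 km = 7.147088e+06 m
r2 = 10566.2510 km = 1.0566251e+07 m
dv1 = sqrt(mu/r1)*(sqrt(2*r2/(r1+r2)) - 1) = 688.9825 m/s
dv2 = sqrt(mu/r2)*(1 - sqrt(2*r1/(r1+r2))) = 624.5381 m/s
total dv = |dv1| + |dv2| = 688.9825 + 624.5381 = 1313.5206 m/s = 1.3135 km/s

1.3135 km/s


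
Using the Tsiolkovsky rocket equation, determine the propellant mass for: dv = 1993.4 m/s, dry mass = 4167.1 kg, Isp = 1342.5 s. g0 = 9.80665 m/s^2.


ve = Isp * g0 = 1342.5 * 9.80665 = 13165.427625 m/s
mass ratio = exp(dv/ve) = exp(1993.4/13165.427625) = 1.16347558
m_prop = m_dry * (mr - 1) = 4167.1 * (1.16347558 - 1)
m_prop = 681.2191 kg

681.2191 kg


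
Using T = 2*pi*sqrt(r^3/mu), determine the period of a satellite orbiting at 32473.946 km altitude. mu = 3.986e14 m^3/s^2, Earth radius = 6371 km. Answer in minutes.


r = 38844.9460 km = 3.8844946e+07 m
T = 2*pi*sqrt(r^3/mu) = 2*pi*sqrt(5.8614298e+22 / 3.986e14)
T = 76192.6369 s = 1269.8773 min

1269.8773 minutes


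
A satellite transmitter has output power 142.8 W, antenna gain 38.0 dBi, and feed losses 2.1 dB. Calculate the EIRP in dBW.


Pt = 142.8 W = 21.5473 dBW
EIRP = Pt_dBW + Gt - losses = 21.5473 + 38.0 - 2.1 = 57.4473 dBW

57.4473 dBW


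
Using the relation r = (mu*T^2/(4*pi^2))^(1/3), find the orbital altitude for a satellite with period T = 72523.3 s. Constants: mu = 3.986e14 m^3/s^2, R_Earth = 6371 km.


T = 72523.3 s
r = (mu*T^2/(4*pi^2))^(1/3) = (3.986e14 * 72523.3^2 / (4*pi^2))^(1/3)
r = 3.7587568e+07 m = 37587.5678 km
alt = r - R_E = 37587.5678 - 6371 = 31216.5678 km

31216.5678 km


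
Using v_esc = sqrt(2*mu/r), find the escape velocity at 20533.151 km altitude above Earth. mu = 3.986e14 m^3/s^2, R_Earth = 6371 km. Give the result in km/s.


r = 6371.0 + 20533.151 = 26904.1510 km = 2.6904151e+07 m
v_esc = sqrt(2*mu/r) = sqrt(2*3.986e14 / 2.6904151e+07)
v_esc = 5443.4470 m/s = 5.4434 km/s

5.4434 km/s


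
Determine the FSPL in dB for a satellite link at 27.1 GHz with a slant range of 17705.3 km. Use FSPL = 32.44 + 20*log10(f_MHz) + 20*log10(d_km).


f = 27.1 GHz = 27100.0000 MHz
d = 17705.3 km
FSPL = 32.44 + 20*log10(27100.0000) + 20*log10(17705.3)
FSPL = 32.44 + 88.6594 + 84.9621
FSPL = 206.0615 dB

206.0615 dB


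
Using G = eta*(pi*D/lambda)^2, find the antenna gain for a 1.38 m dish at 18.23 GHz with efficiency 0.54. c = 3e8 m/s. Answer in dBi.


lambda = c/f = 3e8 / 1.823e+10 = 0.01645639 m
G = eta*(pi*D/lambda)^2 = 0.54*(pi*1.38/0.01645639)^2
G = 37478.5263 (linear)
G = 10*log10(37478.5263) = 45.7378 dBi

45.7378 dBi


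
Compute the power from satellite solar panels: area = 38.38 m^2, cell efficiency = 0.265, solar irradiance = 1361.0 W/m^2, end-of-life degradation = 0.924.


P = area * eta * S * degradation
P = 38.38 * 0.265 * 1361.0 * 0.924
P = 12790.3062 W

12790.3062 W


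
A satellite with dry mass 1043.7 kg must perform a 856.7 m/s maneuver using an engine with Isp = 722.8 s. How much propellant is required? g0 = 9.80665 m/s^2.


ve = Isp * g0 = 722.8 * 9.80665 = 7088.246620 m/s
mass ratio = exp(dv/ve) = exp(856.7/7088.246620) = 1.12846923
m_prop = m_dry * (mr - 1) = 1043.7 * (1.12846923 - 1)
m_prop = 134.0833 kg

134.0833 kg


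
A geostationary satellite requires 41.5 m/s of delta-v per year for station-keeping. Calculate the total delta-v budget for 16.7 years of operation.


dV = rate * years = 41.5 * 16.7
dV = 693.0500 m/s

693.0500 m/s


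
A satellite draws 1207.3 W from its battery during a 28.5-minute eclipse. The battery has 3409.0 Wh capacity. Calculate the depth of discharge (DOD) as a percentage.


E_used = P * t / 60 = 1207.3 * 28.5 / 60 = 573.4675 Wh
DOD = E_used / E_total * 100 = 573.4675 / 3409.0 * 100
DOD = 16.8222 %

16.8222 %


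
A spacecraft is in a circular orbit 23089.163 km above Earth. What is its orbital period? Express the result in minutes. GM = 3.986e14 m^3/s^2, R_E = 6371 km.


r = 29460.1630 km = 2.9460163e+07 m
T = 2*pi*sqrt(r^3/mu) = 2*pi*sqrt(2.5568511e+22 / 3.986e14)
T = 50322.7005 s = 838.7117 min

838.7117 minutes


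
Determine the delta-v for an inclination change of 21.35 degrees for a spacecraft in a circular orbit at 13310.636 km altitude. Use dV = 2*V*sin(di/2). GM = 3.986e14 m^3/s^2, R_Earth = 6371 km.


r = 19681.6360 km = 1.9681636e+07 m
V = sqrt(mu/r) = 4500.2646 m/s
di = 21.35 deg = 0.3726278 rad
dV = 2*V*sin(di/2) = 2*4500.2646*sin(0.1863139)
dV = 1667.2387 m/s = 1.6672 km/s

1.6672 km/s


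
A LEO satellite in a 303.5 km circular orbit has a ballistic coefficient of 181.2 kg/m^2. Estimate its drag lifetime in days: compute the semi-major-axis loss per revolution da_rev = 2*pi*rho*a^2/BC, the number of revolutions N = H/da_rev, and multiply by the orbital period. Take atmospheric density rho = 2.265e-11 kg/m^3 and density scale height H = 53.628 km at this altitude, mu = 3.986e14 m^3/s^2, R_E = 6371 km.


a = R_E + alt = 6674.5000 km = 6.6745e+06 m
da_rev = 2*pi*rho*a^2/BC = 2*pi*2.265e-11*(6.6745e+06)^2/181.2 = 34.988664 m per revolution
N = H/da_rev = 53628.0000 m / 34.988664 m = 1532.7250 revolutions
P = 2*pi*sqrt(a^3/mu) = 5426.7439 s
lifetime = N*P = 1532.7250 * 5426.7439 = 8.3177061e+06 s = 96.2697 days

96.2697 days


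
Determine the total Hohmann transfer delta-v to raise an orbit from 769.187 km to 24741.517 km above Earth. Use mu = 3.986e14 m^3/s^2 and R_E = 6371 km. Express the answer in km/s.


r1 = 7140.1870 km = 7.140187e+06 m
r2 = 31112.5170 km = 3.1112517e+07 m
dv1 = sqrt(mu/r1)*(sqrt(2*r2/(r1+r2)) - 1) = 2057.7914 m/s
dv2 = sqrt(mu/r2)*(1 - sqrt(2*r1/(r1+r2))) = 1392.3698 m/s
total dv = |dv1| + |dv2| = 2057.7914 + 1392.3698 = 3450.1612 m/s = 3.4502 km/s

3.4502 km/s


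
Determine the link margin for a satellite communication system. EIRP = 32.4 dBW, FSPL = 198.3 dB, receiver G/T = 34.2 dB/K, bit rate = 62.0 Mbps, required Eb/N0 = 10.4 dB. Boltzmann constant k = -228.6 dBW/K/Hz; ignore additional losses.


C/N0 = EIRP - FSPL + G/T - k = 32.4 - 198.3 + 34.2 - (-228.6)
C/N0 = 96.9000 dB-Hz
R_b = 62.0 Mbps = 6.2e+07 bps -> 10*log10(R_b) = 77.9239 dB-Hz
Eb/N0 = C/N0 - 10*log10(R_b) = 96.9000 - 77.9239 = 18.9761 dB
Margin = Eb/N0 - Eb/N0_req = 18.9761 - 10.4 = 8.5761 dB (link closes)

8.5761 dB


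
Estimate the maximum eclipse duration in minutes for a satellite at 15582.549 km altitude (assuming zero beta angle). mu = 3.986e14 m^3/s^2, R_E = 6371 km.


r = 21953.5490 km
T = 539.5318 min
Eclipse fraction = arcsin(R_E/r)/pi = arcsin(6371.0000/21953.5490)/pi
= arcsin(0.2902036)/pi = 0.09372305
Eclipse duration = 0.09372305 * 539.5318 = 50.5666 min

50.5666 minutes


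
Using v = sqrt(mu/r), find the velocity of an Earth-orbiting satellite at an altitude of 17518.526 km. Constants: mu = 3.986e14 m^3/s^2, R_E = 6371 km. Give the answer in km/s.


r = R_E + alt = 6371.0 + 17518.526 = 23889.5260 km = 2.3889526e+07 m
v = sqrt(mu/r) = sqrt(3.986e14 / 2.3889526e+07) = 4084.7444 m/s = 4.0847 km/s

4.0847 km/s


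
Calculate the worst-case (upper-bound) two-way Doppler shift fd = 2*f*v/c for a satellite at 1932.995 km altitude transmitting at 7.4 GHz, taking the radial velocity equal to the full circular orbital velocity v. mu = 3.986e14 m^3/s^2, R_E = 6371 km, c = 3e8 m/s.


r = 8.303995e+06 m
v = sqrt(mu/r) = 6928.2748 m/s (worst-case radial velocity)
f = 7.4 GHz = 7.4e+09 Hz
fd = 2*f*v/c = 2*7.4e+09*6928.2748/3.0e+08
fd = 341794.8922 Hz

341794.8922 Hz


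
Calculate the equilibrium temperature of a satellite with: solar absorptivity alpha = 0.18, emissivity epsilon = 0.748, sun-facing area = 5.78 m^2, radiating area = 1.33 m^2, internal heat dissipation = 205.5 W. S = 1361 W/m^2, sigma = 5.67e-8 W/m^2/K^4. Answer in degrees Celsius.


Numerator = alpha*S*A_sun + Q_int = 0.18*1361*5.78 + 205.5 = 1621.4844 W
Denominator = eps*sigma*A_rad = 0.748*5.67e-8*1.33 = 5.6407428e-08 W/K^4
T^4 = 2.8745938e+10 K^4
T = 411.7600 K = 138.6100 C

138.6100 degrees Celsius


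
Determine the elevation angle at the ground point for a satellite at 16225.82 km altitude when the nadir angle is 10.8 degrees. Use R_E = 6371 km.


r = R_E + alt = 22596.8200 km
Law of sines in the satellite / Earth-center / ground-point triangle:
  sin(nadir)/R_E = sin(90 + el)/r  =>  cos(el) = (r/R_E)*sin(nadir)
cos(el) = (22596.8200 / 6371.0000) * sin(10.8 deg) = 0.6646087
el = arccos(0.6646087) = 48.3477 deg
(Earth-central angle = 90 - nadir - el = 30.8523 deg)

48.3477 degrees


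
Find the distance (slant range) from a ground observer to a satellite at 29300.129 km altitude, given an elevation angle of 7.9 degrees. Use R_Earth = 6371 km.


h = 29300.129 km, el = 7.9 deg
d = -R_E*sin(el) + sqrt((R_E*sin(el))^2 + 2*R_E*h + h^2)
d = -6371.0000*sin(0.137881) + sqrt((6371.0000*0.1374445)^2 + 2*6371.0000*29300.129 + 29300.129^2)
d = 34232.8381 km

34232.8381 km


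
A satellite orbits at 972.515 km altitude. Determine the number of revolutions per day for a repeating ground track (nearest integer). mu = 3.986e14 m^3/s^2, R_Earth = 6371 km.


r = 7.343515e+06 m
T = 2*pi*sqrt(r^3/mu) = 6262.7806 s = 104.3797 min
revs/day = 1440 / 104.3797 = 13.7958
Rounded: 14 revolutions per day

14 revolutions per day


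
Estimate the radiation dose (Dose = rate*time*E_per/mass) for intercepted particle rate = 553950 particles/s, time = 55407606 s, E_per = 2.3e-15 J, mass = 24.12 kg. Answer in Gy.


Total energy deposited = rate * time * E_per
  = 553950 * 55407606 * 2.3e-15 = 0.070594 J
Dose = E_total / mass = 0.070594 / 24.12
Dose = 0.002926783 Gy

0.0029 Gy


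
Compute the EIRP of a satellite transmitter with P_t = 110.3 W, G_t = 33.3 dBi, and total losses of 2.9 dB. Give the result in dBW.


Pt = 110.3 W = 20.4258 dBW
EIRP = Pt_dBW + Gt - losses = 20.4258 + 33.3 - 2.9 = 50.8258 dBW

50.8258 dBW


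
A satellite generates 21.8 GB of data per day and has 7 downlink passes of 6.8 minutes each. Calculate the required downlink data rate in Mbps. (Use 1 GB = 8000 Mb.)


total contact time = 7 * 6.8 * 60 = 2856.0000 s
data = 21.8 GB = 174400.0000 Mb
rate = 174400.0000 / 2856.0000 = 61.0644 Mbps

61.0644 Mbps


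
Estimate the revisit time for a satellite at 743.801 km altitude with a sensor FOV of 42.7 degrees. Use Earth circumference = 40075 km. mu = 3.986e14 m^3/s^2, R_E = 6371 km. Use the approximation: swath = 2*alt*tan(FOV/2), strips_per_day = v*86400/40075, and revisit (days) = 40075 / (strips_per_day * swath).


swath = 2*743.801*tan(0.3726278) = 581.4878 km
v = sqrt(mu/r) = 7484.9218 m/s = 7.4849 km/s
strips/day = v*86400/40075 = 7.4849*86400/40075 = 16.1372
coverage/day = strips * swath = 16.1372 * 581.4878 = 9383.5699 km
revisit = 40075 / 9383.5699 = 4.2708 days

4.2708 days


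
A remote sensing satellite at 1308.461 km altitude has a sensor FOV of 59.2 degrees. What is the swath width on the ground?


FOV = 59.2 deg = 1.0332 rad
swath = 2 * alt * tan(FOV/2) = 2 * 1308.461 * tan(0.5166175)
swath = 2 * 1308.461 * 0.5680791
swath = 1486.6186 km

1486.6186 km


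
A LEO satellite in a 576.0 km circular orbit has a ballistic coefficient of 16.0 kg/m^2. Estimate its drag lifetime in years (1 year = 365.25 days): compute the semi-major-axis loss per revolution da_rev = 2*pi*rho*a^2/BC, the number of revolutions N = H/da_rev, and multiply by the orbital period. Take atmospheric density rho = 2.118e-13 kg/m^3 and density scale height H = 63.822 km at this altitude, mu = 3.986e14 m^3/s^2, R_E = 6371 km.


a = R_E + alt = 6947.0000 km = 6.947e+06 m
da_rev = 2*pi*rho*a^2/BC = 2*pi*2.118e-13*(6.947e+06)^2/16.0 = 4.014028 m per revolution
N = H/da_rev = 63822.0000 m / 4.014028 m = 15899.7381 revolutions
P = 2*pi*sqrt(a^3/mu) = 5762.4500 s
lifetime = N*P = 15899.7381 * 5762.4500 = 9.1621446e+07 s = 1060.4334 days
years = 1060.4334 / 365.25 = 2.9033 years

2.9033 years


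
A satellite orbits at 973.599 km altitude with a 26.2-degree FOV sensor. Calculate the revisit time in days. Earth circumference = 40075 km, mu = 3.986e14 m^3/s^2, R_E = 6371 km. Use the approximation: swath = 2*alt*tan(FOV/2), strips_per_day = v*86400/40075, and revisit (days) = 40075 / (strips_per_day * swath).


swath = 2*973.599*tan(0.2286381) = 453.1272 km
v = sqrt(mu/r) = 7366.8971 m/s = 7.3669 km/s
strips/day = v*86400/40075 = 7.3669*86400/40075 = 15.8827
coverage/day = strips * swath = 15.8827 * 453.1272 = 7196.8909 km
revisit = 40075 / 7196.8909 = 5.5684 days

5.5684 days


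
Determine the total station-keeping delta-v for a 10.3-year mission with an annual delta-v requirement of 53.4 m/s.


dV = rate * years = 53.4 * 10.3
dV = 550.0200 m/s

550.0200 m/s


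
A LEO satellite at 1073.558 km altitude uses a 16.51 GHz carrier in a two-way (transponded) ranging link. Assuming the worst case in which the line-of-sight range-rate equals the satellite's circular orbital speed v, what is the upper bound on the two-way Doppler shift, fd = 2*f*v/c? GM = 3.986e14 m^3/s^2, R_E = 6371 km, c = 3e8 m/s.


r = 7.444558e+06 m
v = sqrt(mu/r) = 7317.2718 m/s (worst-case radial velocity)
f = 16.51 GHz = 1.651e+10 Hz
fd = 2*f*v/c = 2*1.651e+10*7317.2718/3.0e+08
fd = 805387.7181 Hz

805387.7181 Hz


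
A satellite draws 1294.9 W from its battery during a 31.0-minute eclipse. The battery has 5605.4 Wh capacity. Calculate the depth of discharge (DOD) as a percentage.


E_used = P * t / 60 = 1294.9 * 31.0 / 60 = 669.0317 Wh
DOD = E_used / E_total * 100 = 669.0317 / 5605.4 * 100
DOD = 11.9355 %

11.9355 %


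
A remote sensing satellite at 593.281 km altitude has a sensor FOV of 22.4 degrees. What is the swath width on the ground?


FOV = 22.4 deg = 0.3909538 rad
swath = 2 * alt * tan(FOV/2) = 2 * 593.281 * tan(0.1954769)
swath = 2 * 593.281 * 0.1980053
swath = 234.9456 km

234.9456 km


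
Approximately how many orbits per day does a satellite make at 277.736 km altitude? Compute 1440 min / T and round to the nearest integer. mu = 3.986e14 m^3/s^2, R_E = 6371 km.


r = 6.648736e+06 m
T = 2*pi*sqrt(r^3/mu) = 5395.3529 s = 89.9225 min
revs/day = 1440 / 89.9225 = 16.0138
Rounded: 16 revolutions per day

16 revolutions per day


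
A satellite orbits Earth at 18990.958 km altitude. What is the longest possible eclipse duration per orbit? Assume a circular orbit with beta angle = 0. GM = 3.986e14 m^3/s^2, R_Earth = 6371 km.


r = 25361.9580 km
T = 669.9373 min
Eclipse fraction = arcsin(R_E/r)/pi = arcsin(6371.0000/25361.9580)/pi
= arcsin(0.251203)/pi = 0.08082617
Eclipse duration = 0.08082617 * 669.9373 = 54.1485 min

54.1485 minutes


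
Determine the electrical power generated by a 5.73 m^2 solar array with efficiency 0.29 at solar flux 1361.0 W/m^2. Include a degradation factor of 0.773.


P = area * eta * S * degradation
P = 5.73 * 0.29 * 1361.0 * 0.773
P = 1748.1965 W

1748.1965 W


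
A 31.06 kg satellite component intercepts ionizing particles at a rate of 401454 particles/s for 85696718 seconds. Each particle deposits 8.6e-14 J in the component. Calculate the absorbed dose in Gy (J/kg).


Total energy deposited = rate * time * E_per
  = 401454 * 85696718 * 8.6e-14 = 2.9587 J
Dose = E_total / mass = 2.9587 / 31.06
Dose = 0.09525702 Gy

0.0953 Gy


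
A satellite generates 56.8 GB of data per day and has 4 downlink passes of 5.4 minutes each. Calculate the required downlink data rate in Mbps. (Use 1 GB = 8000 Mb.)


total contact time = 4 * 5.4 * 60 = 1296.0000 s
data = 56.8 GB = 454400.0000 Mb
rate = 454400.0000 / 1296.0000 = 350.6173 Mbps

350.6173 Mbps


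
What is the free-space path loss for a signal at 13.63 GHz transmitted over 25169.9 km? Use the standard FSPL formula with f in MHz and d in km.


f = 13.63 GHz = 13630.0000 MHz
d = 25169.9 km
FSPL = 32.44 + 20*log10(13630.0000) + 20*log10(25169.9)
FSPL = 32.44 + 82.6899 + 88.0176
FSPL = 203.1475 dB

203.1475 dB


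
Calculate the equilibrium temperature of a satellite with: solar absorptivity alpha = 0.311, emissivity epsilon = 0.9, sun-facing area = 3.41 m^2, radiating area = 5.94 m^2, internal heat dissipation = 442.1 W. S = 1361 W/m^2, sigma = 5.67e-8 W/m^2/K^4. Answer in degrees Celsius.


Numerator = alpha*S*A_sun + Q_int = 0.311*1361*3.41 + 442.1 = 1885.4541 W
Denominator = eps*sigma*A_rad = 0.9*5.67e-8*5.94 = 3.031182e-07 W/K^4
T^4 = 6.2201943e+09 K^4
T = 280.8348 K = 7.6848 C

7.6848 degrees Celsius


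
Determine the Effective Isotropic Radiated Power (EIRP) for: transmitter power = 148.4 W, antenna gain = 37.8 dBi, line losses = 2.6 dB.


Pt = 148.4 W = 21.7143 dBW
EIRP = Pt_dBW + Gt - losses = 21.7143 + 37.8 - 2.6 = 56.9143 dBW

56.9143 dBW


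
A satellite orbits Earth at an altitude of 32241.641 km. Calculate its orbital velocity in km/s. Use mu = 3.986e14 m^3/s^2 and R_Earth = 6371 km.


r = R_E + alt = 6371.0 + 32241.641 = 38612.6410 km = 3.8612641e+07 m
v = sqrt(mu/r) = sqrt(3.986e14 / 3.8612641e+07) = 3212.9495 m/s = 3.2129 km/s

3.2129 km/s


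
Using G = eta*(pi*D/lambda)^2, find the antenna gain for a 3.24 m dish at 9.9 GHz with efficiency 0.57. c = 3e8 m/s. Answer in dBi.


lambda = c/f = 3e8 / 9.9e+09 = 0.03030303 m
G = eta*(pi*D/lambda)^2 = 0.57*(pi*3.24/0.03030303)^2
G = 64312.0719 (linear)
G = 10*log10(64312.0719) = 48.0829 dBi

48.0829 dBi


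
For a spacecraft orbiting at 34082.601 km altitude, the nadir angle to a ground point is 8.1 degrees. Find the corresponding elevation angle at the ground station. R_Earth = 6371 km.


r = R_E + alt = 40453.6010 km
Law of sines in the satellite / Earth-center / ground-point triangle:
  sin(nadir)/R_E = sin(90 + el)/r  =>  cos(el) = (r/R_E)*sin(nadir)
cos(el) = (40453.6010 / 6371.0000) * sin(8.1 deg) = 0.8946731
el = arccos(0.8946731) = 26.5335 deg
(Earth-central angle = 90 - nadir - el = 55.3665 deg)

26.5335 degrees


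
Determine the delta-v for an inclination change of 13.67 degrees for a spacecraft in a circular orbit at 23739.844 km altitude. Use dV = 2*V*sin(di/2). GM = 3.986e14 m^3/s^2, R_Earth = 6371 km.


r = 30110.8440 km = 3.0110844e+07 m
V = sqrt(mu/r) = 3638.3727 m/s
di = 13.67 deg = 0.2385865 rad
dV = 2*V*sin(di/2) = 2*3638.3727*sin(0.1192933)
dV = 866.0092 m/s = 0.8660092 km/s

0.8660 km/s


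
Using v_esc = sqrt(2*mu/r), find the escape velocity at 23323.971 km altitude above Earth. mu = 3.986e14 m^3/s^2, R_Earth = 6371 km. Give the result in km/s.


r = 6371.0 + 23323.971 = 29694.9710 km = 2.9694971e+07 m
v_esc = sqrt(2*mu/r) = sqrt(2*3.986e14 / 2.9694971e+07)
v_esc = 5181.3412 m/s = 5.1813 km/s

5.1813 km/s


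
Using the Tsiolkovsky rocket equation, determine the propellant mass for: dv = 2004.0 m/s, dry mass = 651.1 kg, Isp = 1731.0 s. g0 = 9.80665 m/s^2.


ve = Isp * g0 = 1731.0 * 9.80665 = 16975.311150 m/s
mass ratio = exp(dv/ve) = exp(2004.0/16975.311150) = 1.12530465
m_prop = m_dry * (mr - 1) = 651.1 * (1.12530465 - 1)
m_prop = 81.5859 kg

81.5859 kg


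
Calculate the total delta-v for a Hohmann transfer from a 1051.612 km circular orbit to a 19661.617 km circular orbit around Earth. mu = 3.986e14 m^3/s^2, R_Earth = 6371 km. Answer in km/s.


r1 = 7422.6120 km = 7.422612e+06 m
r2 = 26032.6170 km = 2.6032617e+07 m
dv1 = sqrt(mu/r1)*(sqrt(2*r2/(r1+r2)) - 1) = 1813.7286 m/s
dv2 = sqrt(mu/r2)*(1 - sqrt(2*r1/(r1+r2))) = 1306.4187 m/s
total dv = |dv1| + |dv2| = 1813.7286 + 1306.4187 = 3120.1473 m/s = 3.1201 km/s

3.1201 km/s


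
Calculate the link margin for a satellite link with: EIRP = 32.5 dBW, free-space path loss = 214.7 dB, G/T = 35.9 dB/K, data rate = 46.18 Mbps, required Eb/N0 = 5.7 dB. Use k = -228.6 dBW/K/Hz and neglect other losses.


C/N0 = EIRP - FSPL + G/T - k = 32.5 - 214.7 + 35.9 - (-228.6)
C/N0 = 82.3000 dB-Hz
R_b = 46.18 Mbps = 4.618e+07 bps -> 10*log10(R_b) = 76.6445 dB-Hz
Eb/N0 = C/N0 - 10*log10(R_b) = 82.3000 - 76.6445 = 5.6555 dB
Margin = Eb/N0 - Eb/N0_req = 5.6555 - 5.7 = -0.04453929 dB (negative margin: link does not close)

-0.0445 dB


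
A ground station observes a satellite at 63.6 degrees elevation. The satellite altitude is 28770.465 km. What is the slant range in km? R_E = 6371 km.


h = 28770.465 km, el = 63.6 deg
d = -R_E*sin(el) + sqrt((R_E*sin(el))^2 + 2*R_E*h + h^2)
d = -6371.0000*sin(1.1100) + sqrt((6371.0000*0.8957118)^2 + 2*6371.0000*28770.465 + 28770.465^2)
d = 29320.5238 km

29320.5238 km


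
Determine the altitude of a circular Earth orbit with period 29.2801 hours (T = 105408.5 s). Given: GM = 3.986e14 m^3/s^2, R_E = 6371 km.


T = 105408.5 s
r = (mu*T^2/(4*pi^2))^(1/3) = (3.986e14 * 105408.5^2 / (4*pi^2))^(1/3)
r = 4.822915e+07 m = 48229.1500 km
alt = r - R_E = 48229.1500 - 6371 = 41858.1500 km

41858.1500 km


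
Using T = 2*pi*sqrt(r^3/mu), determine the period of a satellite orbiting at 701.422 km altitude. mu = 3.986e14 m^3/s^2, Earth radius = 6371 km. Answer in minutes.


r = 7072.4220 km = 7.072422e+06 m
T = 2*pi*sqrt(r^3/mu) = 2*pi*sqrt(3.5375656e+20 / 3.986e14)
T = 5919.2062 s = 98.6534 min

98.6534 minutes


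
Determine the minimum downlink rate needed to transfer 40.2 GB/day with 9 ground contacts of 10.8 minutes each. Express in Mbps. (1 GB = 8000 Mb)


total contact time = 9 * 10.8 * 60 = 5832.0000 s
data = 40.2 GB = 321600.0000 Mb
rate = 321600.0000 / 5832.0000 = 55.1440 Mbps

55.1440 Mbps


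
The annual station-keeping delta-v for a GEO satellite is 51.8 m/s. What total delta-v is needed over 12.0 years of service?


dV = rate * years = 51.8 * 12.0
dV = 621.6000 m/s

621.6000 m/s


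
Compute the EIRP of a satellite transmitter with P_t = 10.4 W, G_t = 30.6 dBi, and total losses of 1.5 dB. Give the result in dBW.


Pt = 10.4 W = 10.1703 dBW
EIRP = Pt_dBW + Gt - losses = 10.1703 + 30.6 - 1.5 = 39.2703 dBW

39.2703 dBW


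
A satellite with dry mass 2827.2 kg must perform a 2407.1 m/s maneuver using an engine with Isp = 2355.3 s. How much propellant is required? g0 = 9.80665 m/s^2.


ve = Isp * g0 = 2355.3 * 9.80665 = 23097.602745 m/s
mass ratio = exp(dv/ve) = exp(2407.1/23097.602745) = 1.10983824
m_prop = m_dry * (mr - 1) = 2827.2 * (1.10983824 - 1)
m_prop = 310.5347 kg

310.5347 kg


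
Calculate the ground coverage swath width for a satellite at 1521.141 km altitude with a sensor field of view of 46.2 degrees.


FOV = 46.2 deg = 0.8063421 rad
swath = 2 * alt * tan(FOV/2) = 2 * 1521.141 * tan(0.4031711)
swath = 2 * 1521.141 * 0.4265361
swath = 1297.6432 km

1297.6432 km


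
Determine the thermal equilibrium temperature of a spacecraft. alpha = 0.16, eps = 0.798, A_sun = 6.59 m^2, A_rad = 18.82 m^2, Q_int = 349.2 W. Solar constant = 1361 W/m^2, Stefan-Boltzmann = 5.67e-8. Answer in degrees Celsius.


Numerator = alpha*S*A_sun + Q_int = 0.16*1361*6.59 + 349.2 = 1784.2384 W
Denominator = eps*sigma*A_rad = 0.798*5.67e-8*18.82 = 8.5154101e-07 W/K^4
T^4 = 2.0953053e+09 K^4
T = 213.9498 K = -59.2002 C

-59.2002 degrees Celsius


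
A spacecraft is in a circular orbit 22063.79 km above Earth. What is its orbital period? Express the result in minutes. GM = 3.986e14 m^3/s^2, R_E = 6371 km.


r = 28434.7900 km = 2.843479e+07 m
T = 2*pi*sqrt(r^3/mu) = 2*pi*sqrt(2.2990588e+22 / 3.986e14)
T = 47718.4424 s = 795.3074 min

795.3074 minutes


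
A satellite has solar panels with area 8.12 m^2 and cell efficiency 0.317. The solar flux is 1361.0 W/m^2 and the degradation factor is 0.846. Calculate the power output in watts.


P = area * eta * S * degradation
P = 8.12 * 0.317 * 1361.0 * 0.846
P = 2963.7651 W

2963.7651 W


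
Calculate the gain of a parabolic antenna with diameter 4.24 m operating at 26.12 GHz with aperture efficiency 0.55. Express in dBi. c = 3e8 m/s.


lambda = c/f = 3e8 / 2.612e+10 = 0.01148545 m
G = eta*(pi*D/lambda)^2 = 0.55*(pi*4.24/0.01148545)^2
G = 739772.1608 (linear)
G = 10*log10(739772.1608) = 58.6910 dBi

58.6910 dBi


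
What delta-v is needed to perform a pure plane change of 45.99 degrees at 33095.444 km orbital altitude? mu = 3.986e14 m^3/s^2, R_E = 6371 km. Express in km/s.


r = 39466.4440 km = 3.9466444e+07 m
V = sqrt(mu/r) = 3178.0055 m/s
di = 45.99 deg = 0.8026769 rad
dV = 2*V*sin(di/2) = 2*3178.0055*sin(0.4013385)
dV = 2482.9808 m/s = 2.4830 km/s

2.4830 km/s


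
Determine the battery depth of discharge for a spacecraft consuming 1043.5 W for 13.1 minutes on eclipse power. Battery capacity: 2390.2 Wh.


E_used = P * t / 60 = 1043.5 * 13.1 / 60 = 227.8308 Wh
DOD = E_used / E_total * 100 = 227.8308 / 2390.2 * 100
DOD = 9.5319 %

9.5319 %


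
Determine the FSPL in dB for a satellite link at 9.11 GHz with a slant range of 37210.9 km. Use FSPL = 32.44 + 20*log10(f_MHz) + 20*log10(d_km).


f = 9.11 GHz = 9110.0000 MHz
d = 37210.9 km
FSPL = 32.44 + 20*log10(9110.0000) + 20*log10(37210.9)
FSPL = 32.44 + 79.1904 + 91.4134
FSPL = 203.0438 dB

203.0438 dB


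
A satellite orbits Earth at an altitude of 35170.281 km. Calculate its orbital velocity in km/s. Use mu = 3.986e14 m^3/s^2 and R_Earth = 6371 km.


r = R_E + alt = 6371.0 + 35170.281 = 41541.2810 km = 4.1541281e+07 m
v = sqrt(mu/r) = sqrt(3.986e14 / 4.1541281e+07) = 3097.6240 m/s = 3.0976 km/s

3.0976 km/s


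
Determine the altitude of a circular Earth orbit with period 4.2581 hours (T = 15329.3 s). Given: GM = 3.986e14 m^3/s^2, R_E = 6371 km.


T = 15329.3 s
r = (mu*T^2/(4*pi^2))^(1/3) = (3.986e14 * 15329.3^2 / (4*pi^2))^(1/3)
r = 1.3337489e+07 m = 13337.4888 km
alt = r - R_E = 13337.4888 - 6371 = 6966.4888 km

6966.4888 km


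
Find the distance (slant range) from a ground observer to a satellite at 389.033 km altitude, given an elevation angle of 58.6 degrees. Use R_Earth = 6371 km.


h = 389.033 km, el = 58.6 deg
d = -R_E*sin(el) + sqrt((R_E*sin(el))^2 + 2*R_E*h + h^2)
d = -6371.0000*sin(1.0228) + sqrt((6371.0000*0.8535508)^2 + 2*6371.0000*389.033 + 389.033^2)
d = 450.9960 km

450.9960 km


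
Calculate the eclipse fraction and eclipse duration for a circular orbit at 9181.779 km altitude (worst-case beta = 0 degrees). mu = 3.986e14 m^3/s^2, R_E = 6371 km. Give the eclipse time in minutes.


r = 15552.7790 km
T = 321.7155 min
Eclipse fraction = arcsin(R_E/r)/pi = arcsin(6371.0000/15552.7790)/pi
= arcsin(0.4096374)/pi = 0.1343448
Eclipse duration = 0.1343448 * 321.7155 = 43.2208 min

43.2208 minutes


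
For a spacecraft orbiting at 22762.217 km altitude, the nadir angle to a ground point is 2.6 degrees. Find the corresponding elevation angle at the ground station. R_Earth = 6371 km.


r = R_E + alt = 29133.2170 km
Law of sines in the satellite / Earth-center / ground-point triangle:
  sin(nadir)/R_E = sin(90 + el)/r  =>  cos(el) = (r/R_E)*sin(nadir)
cos(el) = (29133.2170 / 6371.0000) * sin(2.6 deg) = 0.2074352
el = arccos(0.2074352) = 78.0279 deg
(Earth-central angle = 90 - nadir - el = 9.3721 deg)

78.0279 degrees


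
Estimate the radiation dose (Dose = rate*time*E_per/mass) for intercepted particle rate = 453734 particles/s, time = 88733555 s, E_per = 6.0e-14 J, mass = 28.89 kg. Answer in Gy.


Total energy deposited = rate * time * E_per
  = 453734 * 88733555 * 6.0e-14 = 2.4157 J
Dose = E_total / mass = 2.4157 / 28.89
Dose = 0.08361668 Gy

0.0836 Gy


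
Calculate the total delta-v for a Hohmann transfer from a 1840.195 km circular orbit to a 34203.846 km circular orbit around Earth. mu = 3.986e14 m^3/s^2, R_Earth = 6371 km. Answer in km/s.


r1 = 8211.1950 km = 8.211195e+06 m
r2 = 40574.8460 km = 4.0574846e+07 m
dv1 = sqrt(mu/r1)*(sqrt(2*r2/(r1+r2)) - 1) = 2018.5750 m/s
dv2 = sqrt(mu/r2)*(1 - sqrt(2*r1/(r1+r2))) = 1315.8088 m/s
total dv = |dv1| + |dv2| = 2018.5750 + 1315.8088 = 3334.3838 m/s = 3.3344 km/s

3.3344 km/s


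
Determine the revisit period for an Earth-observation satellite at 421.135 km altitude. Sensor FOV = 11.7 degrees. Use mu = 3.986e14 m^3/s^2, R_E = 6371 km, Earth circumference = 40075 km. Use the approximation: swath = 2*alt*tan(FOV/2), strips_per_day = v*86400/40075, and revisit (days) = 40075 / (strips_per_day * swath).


swath = 2*421.135*tan(0.1021018) = 86.2973 km
v = sqrt(mu/r) = 7660.6477 m/s = 7.6606 km/s
strips/day = v*86400/40075 = 7.6606*86400/40075 = 16.5160
coverage/day = strips * swath = 16.5160 * 86.2973 = 1425.2895 km
revisit = 40075 / 1425.2895 = 28.1171 days

28.1171 days


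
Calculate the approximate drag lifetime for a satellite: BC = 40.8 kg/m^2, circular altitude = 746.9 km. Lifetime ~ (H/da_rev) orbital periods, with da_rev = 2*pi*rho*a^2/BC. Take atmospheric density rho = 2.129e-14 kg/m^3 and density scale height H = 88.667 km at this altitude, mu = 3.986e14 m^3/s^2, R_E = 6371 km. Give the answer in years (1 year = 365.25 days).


a = R_E + alt = 7117.9000 km = 7.1179e+06 m
da_rev = 2*pi*rho*a^2/BC = 2*pi*2.129e-14*(7.1179e+06)^2/40.8 = 0.166111282 m per revolution
N = H/da_rev = 88667.0000 m / 0.166111282 m = 533780.7202 revolutions
P = 2*pi*sqrt(a^3/mu) = 5976.3916 s
lifetime = N*P = 533780.7202 * 5976.3916 = 3.1900826e+09 s = 36922.2523 days
years = 36922.2523 / 365.25 = 101.0876 years

101.0876 years


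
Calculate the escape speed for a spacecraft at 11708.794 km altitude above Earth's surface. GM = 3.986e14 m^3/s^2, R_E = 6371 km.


r = 6371.0 + 11708.794 = 18079.7940 km = 1.8079794e+07 m
v_esc = sqrt(2*mu/r) = sqrt(2*3.986e14 / 1.8079794e+07)
v_esc = 6640.2879 m/s = 6.6403 km/s

6.6403 km/s


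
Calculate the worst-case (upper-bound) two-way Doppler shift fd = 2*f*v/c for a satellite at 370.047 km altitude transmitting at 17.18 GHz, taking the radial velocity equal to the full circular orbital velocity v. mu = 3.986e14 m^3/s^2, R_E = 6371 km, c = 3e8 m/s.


r = 6.741047e+06 m
v = sqrt(mu/r) = 7689.6216 m/s (worst-case radial velocity)
f = 17.18 GHz = 1.718e+10 Hz
fd = 2*f*v/c = 2*1.718e+10*7689.6216/3.0e+08
fd = 880717.9951 Hz

880717.9951 Hz


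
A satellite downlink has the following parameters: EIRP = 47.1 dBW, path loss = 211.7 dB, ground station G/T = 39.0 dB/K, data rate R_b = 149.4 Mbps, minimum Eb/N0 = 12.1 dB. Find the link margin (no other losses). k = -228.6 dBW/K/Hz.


C/N0 = EIRP - FSPL + G/T - k = 47.1 - 211.7 + 39.0 - (-228.6)
C/N0 = 103.0000 dB-Hz
R_b = 149.4 Mbps = 1.494e+08 bps -> 10*log10(R_b) = 81.7435 dB-Hz
Eb/N0 = C/N0 - 10*log10(R_b) = 103.0000 - 81.7435 = 21.2565 dB
Margin = Eb/N0 - Eb/N0_req = 21.2565 - 12.1 = 9.1565 dB (link closes)

9.1565 dB


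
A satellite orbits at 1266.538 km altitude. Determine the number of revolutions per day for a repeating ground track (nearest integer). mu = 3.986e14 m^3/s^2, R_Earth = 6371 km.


r = 7.637538e+06 m
T = 2*pi*sqrt(r^3/mu) = 6642.6489 s = 110.7108 min
revs/day = 1440 / 110.7108 = 13.0069
Rounded: 13 revolutions per day

13 revolutions per day


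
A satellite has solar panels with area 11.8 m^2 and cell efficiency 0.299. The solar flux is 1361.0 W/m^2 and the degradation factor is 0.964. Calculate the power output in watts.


P = area * eta * S * degradation
P = 11.8 * 0.299 * 1361.0 * 0.964
P = 4629.0125 W

4629.0125 W


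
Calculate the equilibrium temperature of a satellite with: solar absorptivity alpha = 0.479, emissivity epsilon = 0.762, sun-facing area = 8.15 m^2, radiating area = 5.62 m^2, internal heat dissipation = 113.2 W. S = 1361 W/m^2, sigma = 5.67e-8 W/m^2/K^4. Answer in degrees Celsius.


Numerator = alpha*S*A_sun + Q_int = 0.479*1361*8.15 + 113.2 = 5426.3399 W
Denominator = eps*sigma*A_rad = 0.762*5.67e-8*5.62 = 2.4281435e-07 W/K^4
T^4 = 2.234769e+10 K^4
T = 386.6412 K = 113.4912 C

113.4912 degrees Celsius


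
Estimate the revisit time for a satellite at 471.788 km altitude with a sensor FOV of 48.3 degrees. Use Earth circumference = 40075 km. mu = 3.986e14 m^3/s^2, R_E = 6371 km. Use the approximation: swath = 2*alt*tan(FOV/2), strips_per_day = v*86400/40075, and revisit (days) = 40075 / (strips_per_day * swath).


swath = 2*471.788*tan(0.421497) = 423.0705 km
v = sqrt(mu/r) = 7632.2415 m/s = 7.6322 km/s
strips/day = v*86400/40075 = 7.6322*86400/40075 = 16.4548
coverage/day = strips * swath = 16.4548 * 423.0705 = 6961.5361 km
revisit = 40075 / 6961.5361 = 5.7566 days

5.7566 days


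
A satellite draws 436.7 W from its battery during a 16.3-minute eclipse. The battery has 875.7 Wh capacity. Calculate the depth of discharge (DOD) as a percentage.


E_used = P * t / 60 = 436.7 * 16.3 / 60 = 118.6368 Wh
DOD = E_used / E_total * 100 = 118.6368 / 875.7 * 100
DOD = 13.5477 %

13.5477 %
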